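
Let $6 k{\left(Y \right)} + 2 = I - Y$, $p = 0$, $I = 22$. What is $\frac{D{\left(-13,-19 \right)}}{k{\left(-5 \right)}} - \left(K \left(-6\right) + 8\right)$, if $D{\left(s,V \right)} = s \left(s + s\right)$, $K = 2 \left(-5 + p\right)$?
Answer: $\frac{328}{25} \approx 13.12$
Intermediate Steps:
$K = -10$ ($K = 2 \left(-5 + 0\right) = 2 \left(-5\right) = -10$)
$k{\left(Y \right)} = \frac{10}{3} - \frac{Y}{6}$ ($k{\left(Y \right)} = - \frac{1}{3} + \frac{22 - Y}{6} = - \frac{1}{3} - \left(- \frac{11}{3} + \frac{Y}{6}\right) = \frac{10}{3} - \frac{Y}{6}$)
$D{\left(s,V \right)} = 2 s^{2}$ ($D{\left(s,V \right)} = s 2 s = 2 s^{2}$)
$\frac{D{\left(-13,-19 \right)}}{k{\left(-5 \right)}} - \left(K \left(-6\right) + 8\right) = \frac{2 \left(-13\right)^{2}}{\frac{10}{3} - - \frac{5}{6}} - \left(\left(-10\right) \left(-6\right) + 8\right) = \frac{2 \cdot 169}{\frac{10}{3} + \frac{5}{6}} - \left(60 + 8\right) = \frac{338}{\frac{25}{6}} - 68 = 338 \cdot \frac{6}{25} - 68 = \frac{2028}{25} - 68 = \frac{328}{25}$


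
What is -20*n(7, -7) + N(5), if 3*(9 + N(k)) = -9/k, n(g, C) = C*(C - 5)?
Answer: -8448/5 ≈ -1689.6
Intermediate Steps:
n(g, C) = C*(-5 + C)
N(k) = -9 - 3/k (N(k) = -9 + (-9/k)/3 = -9 - 3/k)
-20*n(7, -7) + N(5) = -(-140)*(-5 - 7) + (-9 - 3/5) = -(-140)*(-12) + (-9 - 3*⅕) = -20*84 + (-9 - ⅗) = -1680 - 48/5 = -8448/5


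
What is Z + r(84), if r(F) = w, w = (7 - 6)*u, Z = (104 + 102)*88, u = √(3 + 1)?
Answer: 18130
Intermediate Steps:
u = 2 (u = √4 = 2)
Z = 18128 (Z = 206*88 = 18128)
w = 2 (w = (7 - 6)*2 = 1*2 = 2)
r(F) = 2
Z + r(84) = 18128 + 2 = 18130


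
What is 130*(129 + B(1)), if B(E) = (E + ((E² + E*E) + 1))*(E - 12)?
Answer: 11050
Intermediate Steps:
B(E) = (-12 + E)*(1 + E + 2*E²) (B(E) = (E + ((E² + E²) + 1))*(-12 + E) = (E + (2*E² + 1))*(-12 + E) = (E + (1 + 2*E²))*(-12 + E) = (1 + E + 2*E²)*(-12 + E) = (-12 + E)*(1 + E + 2*E²))
130*(129 + B(1)) = 130*(129 + (-12 - 23*1² - 11*1 + 2*1³)) = 130*(129 + (-12 - 23*1 - 11 + 2*1)) = 130*(129 + (-12 - 23 - 11 + 2)) = 130*(129 - 44) = 130*85 = 11050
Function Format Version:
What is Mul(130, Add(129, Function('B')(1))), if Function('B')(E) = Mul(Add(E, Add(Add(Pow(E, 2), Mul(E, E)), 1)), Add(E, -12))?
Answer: 11050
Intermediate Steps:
Function('B')(E) = Mul(Add(-12, E), Add(1, E, Mul(2, Pow(E, 2)))) (Function('B')(E) = Mul(Add(E, Add(Add(Pow(E, 2), Pow(E, 2)), 1)), Add(-12, E)) = Mul(Add(E, Add(Mul(2, Pow(E, 2)), 1)), Add(-12, E)) = Mul(Add(E, Add(1, Mul(2, Pow(E, 2)))), Add(-12, E)) = Mul(Add(1, E, Mul(2, Pow(E, 2))), Add(-12, E)) = Mul(Add(-12, E), Add(1, E, Mul(2, Pow(E, 2)))))
Mul(130, Add(129, Function('B')(1))) = Mul(130, Add(129, Add(-12, Mul(-23, Pow(1, 2)), Mul(-11, 1), Mul(2, Pow(1, 3))))) = Mul(130, Add(129, Add(-12, Mul(-23, 1), -11, Mul(2, 1)))) = Mul(130, Add(129, Add(-12, -23, -11, 2))) = Mul(130, Add(129, -44)) = Mul(130, 85) = 11050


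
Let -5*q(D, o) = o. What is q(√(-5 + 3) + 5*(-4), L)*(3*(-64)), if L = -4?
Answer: -768/5 ≈ -153.60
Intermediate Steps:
q(D, o) = -o/5
q(√(-5 + 3) + 5*(-4), L)*(3*(-64)) = (-⅕*(-4))*(3*(-64)) = (⅘)*(-192) = -768/5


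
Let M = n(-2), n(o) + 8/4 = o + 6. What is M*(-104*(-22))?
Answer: 4576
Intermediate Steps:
n(o) = 4 + o (n(o) = -2 + (o + 6) = -2 + (6 + o) = 4 + o)
M = 2 (M = 4 - 2 = 2)
M*(-104*(-22)) = 2*(-104*(-22)) = 2*2288 = 4576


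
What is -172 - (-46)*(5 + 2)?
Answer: 150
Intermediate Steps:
-172 - (-46)*(5 + 2) = -172 - (-46)*7 = -172 - 1*(-322) = -172 + 322 = 150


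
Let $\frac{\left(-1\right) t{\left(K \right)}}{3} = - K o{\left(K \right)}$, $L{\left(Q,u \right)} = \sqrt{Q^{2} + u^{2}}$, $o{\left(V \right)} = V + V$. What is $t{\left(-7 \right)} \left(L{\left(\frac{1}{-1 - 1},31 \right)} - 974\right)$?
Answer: $-286356 + 147 \sqrt{3845} \approx -2.7724 \cdot 10^{5}$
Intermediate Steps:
$o{\left(V \right)} = 2 V$
$t{\left(K \right)} = 6 K^{2}$ ($t{\left(K \right)} = - 3 - K 2 K = - 3 \left(- 2 K^{2}\right) = 6 K^{2}$)
$t{\left(-7 \right)} \left(L{\left(\frac{1}{-1 - 1},31 \right)} - 974\right) = 6 \left(-7\right)^{2} \left(\sqrt{\left(\frac{1}{-1 - 1}\right)^{2} + 31^{2}} - 974\right) = 6 \cdot 49 \left(\sqrt{\left(\frac{1}{-2}\right)^{2} + 961} - 974\right) = 294 \left(\sqrt{\left(- \frac{1}{2}\right)^{2} + 961} - 974\right) = 294 \left(\sqrt{\frac{1}{4} + 961} - 974\right) = 294 \left(\sqrt{\frac{3845}{4}} - 974\right) = 294 \left(\frac{\sqrt{3845}}{2} - 974\right) = 294 \left(-974 + \frac{\sqrt{3845}}{2}\right) = -286356 + 147 \sqrt{3845}$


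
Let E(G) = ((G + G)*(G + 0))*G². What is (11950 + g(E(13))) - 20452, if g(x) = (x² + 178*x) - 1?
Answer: 3273082097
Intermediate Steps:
E(G) = 2*G⁴ (E(G) = ((2*G)*G)*G² = (2*G²)*G² = 2*G⁴)
g(x) = -1 + x² + 178*x
(11950 + g(E(13))) - 20452 = (11950 + (-1 + (2*13⁴)² + 178*(2*13⁴))) - 20452 = (11950 + (-1 + (2*28561)² + 178*(2*28561))) - 20452 = (11950 + (-1 + 57122² + 178*57122)) - 20452 = (11950 + (-1 + 3262922884 + 10167716)) - 20452 = (11950 + 3273090599) - 20452 = 3273102549 - 20452 = 3273082097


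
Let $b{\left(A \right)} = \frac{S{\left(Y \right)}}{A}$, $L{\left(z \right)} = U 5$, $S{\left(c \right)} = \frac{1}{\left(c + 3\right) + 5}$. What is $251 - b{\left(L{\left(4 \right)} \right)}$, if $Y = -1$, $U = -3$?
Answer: $\frac{26356}{105} \approx 251.01$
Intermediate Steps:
$S{\left(c \right)} = \frac{1}{8 + c}$ ($S{\left(c \right)} = \frac{1}{\left(3 + c\right) + 5} = \frac{1}{8 + c}$)
$L{\left(z \right)} = -15$ ($L{\left(z \right)} = \left(-3\right) 5 = -15$)
$b{\left(A \right)} = \frac{1}{7 A}$ ($b{\left(A \right)} = \frac{1}{\left(8 - 1\right) A} = \frac{1}{7 A}$)
$251 - b{\left(L{\left(4 \right)} \right)} = 251 - \frac{1}{7 \left(-15\right)} = 251 - \frac{1}{7} \left(- \frac{1}{15}\right) = 251 - - \frac{1}{105} = 251 + \frac{1}{105} = \frac{26356}{105}$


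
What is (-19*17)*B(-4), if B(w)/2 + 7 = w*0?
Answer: 4522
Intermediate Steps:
B(w) = -14 (B(w) = -14 + 2*(w*0) = -14 + 2*0 = -14 + 0 = -14)
(-19*17)*B(-4) = -19*17*(-14) = -323*(-14) = 4522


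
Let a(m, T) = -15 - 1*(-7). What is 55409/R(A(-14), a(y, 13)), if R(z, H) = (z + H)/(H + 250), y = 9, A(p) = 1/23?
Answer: -308406494/183 ≈ -1.6853e+6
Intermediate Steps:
A(p) = 1/23
a(m, T) = -8 (a(m, T) = -15 + 7 = -8)
R(z, H) = (H + z)/(250 + H)
55409/R(A(-14), a(y, 13)) = 55409/(((-8 + 1/23)/(250 - 8))) = 55409/((-183/23/242)) = 55409/(((1/242)*(-183/23))) = 55409/(-183/5566) = 55409*(-5566/183) = -308406494/183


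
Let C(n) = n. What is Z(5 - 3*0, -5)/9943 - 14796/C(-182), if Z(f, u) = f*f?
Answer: 73560589/904813 ≈ 81.299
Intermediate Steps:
Z(f, u) = f²
Z(5 - 3*0, -5)/9943 - 14796/C(-182) = (5 - 3*0)²/9943 - 14796/(-182) = (5 + 0)²*(1/9943) - 14796*(-1/182) = 5²*(1/9943) + 7398/91 = 25*(1/9943) + 7398/91 = 25/9943 + 7398/91 = 73560589/904813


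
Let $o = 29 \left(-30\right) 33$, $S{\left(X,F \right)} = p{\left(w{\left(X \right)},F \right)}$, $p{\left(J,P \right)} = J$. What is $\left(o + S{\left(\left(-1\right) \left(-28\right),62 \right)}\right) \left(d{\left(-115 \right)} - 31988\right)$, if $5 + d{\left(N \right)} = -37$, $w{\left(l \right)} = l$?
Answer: $918684460$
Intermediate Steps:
$d{\left(N \right)} = -42$ ($d{\left(N \right)} = -5 - 37 = -42$)
$S{\left(X,F \right)} = X$
$o = -28710$ ($o = \left(-870\right) 33 = -28710$)
$\left(o + S{\left(\left(-1\right) \left(-28\right),62 \right)}\right) \left(d{\left(-115 \right)} - 31988\right) = \left(-28710 - -28\right) \left(-42 - 31988\right) = \left(-28710 + 28\right) \left(-32030\right) = \left(-28682\right) \left(-32030\right) = 918684460$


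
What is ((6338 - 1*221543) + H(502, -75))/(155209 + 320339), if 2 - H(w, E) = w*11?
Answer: -73575/158516 ≈ -0.46415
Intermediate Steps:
H(w, E) = 2 - 11*w (H(w, E) = 2 - w*11 = 2 - 11*w)
((6338 - 1*221543) + H(502, -75))/(155209 + 320339) = ((6338 - 1*221543) + (2 - 11*502))/(155209 + 320339) = ((6338 - 221543) + (2 - 5522))/475548 = (-215205 - 5520)*(1/475548) = -220725*1/475548 = -73575/158516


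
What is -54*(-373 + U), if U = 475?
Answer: -5508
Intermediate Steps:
-54*(-373 + U) = -54*(-373 + 475) = -54*102 = -5508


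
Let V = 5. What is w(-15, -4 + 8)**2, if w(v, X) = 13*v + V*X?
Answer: 30625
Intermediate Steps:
w(v, X) = 5*X + 13*v (w(v, X) = 13*v + 5*X = 5*X + 13*v)
w(-15, -4 + 8)**2 = (5*(-4 + 8) + 13*(-15))**2 = (5*4 - 195)**2 = (20 - 195)**2 = (-175)**2 = 30625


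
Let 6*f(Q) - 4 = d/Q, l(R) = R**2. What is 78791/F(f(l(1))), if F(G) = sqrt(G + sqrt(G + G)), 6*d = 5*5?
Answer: 472746*sqrt(7)/(7*sqrt(7 + 6*sqrt(2))) ≈ 45407.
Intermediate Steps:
d = 25/6 (d = (5*5)/6 = (1/6)*25 = 25/6 ≈ 4.1667)
f(Q) = 2/3 + 25/(36*Q) (f(Q) = 2/3 + (25/(6*Q))/6 = 2/3 + 25/(36*Q))
F(G) = sqrt(G + sqrt(2)*sqrt(G)) (F(G) = sqrt(G + sqrt(2*G)) = sqrt(G + sqrt(2)*sqrt(G)))
78791/F(f(l(1))) = 78791/(sqrt((25 + 24*1**2)/(36*(1**2)) + sqrt(2)*sqrt((25 + 24*1**2)/(36*(1**2))))) = 78791/(sqrt((1/36)*(25 + 24*1)/1 + sqrt(2)*sqrt((1/36)*(25 + 24*1)/1))) = 78791/(sqrt((1/36)*1*(25 + 24) + sqrt(2)*sqrt((1/36)*1*(25 + 24)))) = 78791/(sqrt((1/36)*1*49 + sqrt(2)*sqrt((1/36)*1*49))) = 78791/(sqrt(49/36 + sqrt(2)*sqrt(49/36))) = 78791/(sqrt(49/36 + sqrt(2)*(7/6))) = 78791/(sqrt(49/36 + 7*sqrt(2)/6)) = 78791/sqrt(49/36 + 7*sqrt(2)/6)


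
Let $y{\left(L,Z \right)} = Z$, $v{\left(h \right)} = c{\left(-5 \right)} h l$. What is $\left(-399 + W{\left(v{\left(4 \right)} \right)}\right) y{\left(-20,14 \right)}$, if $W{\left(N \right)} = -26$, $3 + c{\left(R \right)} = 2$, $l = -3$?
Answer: $-5950$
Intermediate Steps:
$c{\left(R \right)} = -1$ ($c{\left(R \right)} = -3 + 2 = -1$)
$v{\left(h \right)} = 3 h$ ($v{\left(h \right)} = - h \left(-3\right) = 3 h$)
$\left(-399 + W{\left(v{\left(4 \right)} \right)}\right) y{\left(-20,14 \right)} = \left(-399 - 26\right) 14 = \left(-425\right) 14 = -5950$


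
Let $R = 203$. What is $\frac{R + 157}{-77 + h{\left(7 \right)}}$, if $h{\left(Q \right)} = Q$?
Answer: $- \frac{36}{7} \approx -5.1429$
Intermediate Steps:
$\frac{R + 157}{-77 + h{\left(7 \right)}} = \frac{203 + 157}{-77 + 7} = \frac{360}{-70} = 360 \left(- \frac{1}{70}\right) = - \frac{36}{7}$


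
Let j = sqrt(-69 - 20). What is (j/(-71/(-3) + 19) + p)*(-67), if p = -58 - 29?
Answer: 5829 - 201*I*sqrt(89)/128 ≈ 5829.0 - 14.814*I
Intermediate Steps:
p = -87
j = I*sqrt(89) (j = sqrt(-89) = I*sqrt(89) ≈ 9.434*I)
(j/(-71/(-3) + 19) + p)*(-67) = ((I*sqrt(89))/(-71/(-3) + 19) - 87)*(-67) = ((I*sqrt(89))/(-71*(-1/3) + 19) - 87)*(-67) = ((I*sqrt(89))/(71/3 + 19) - 87)*(-67) = ((I*sqrt(89))/(128/3) - 87)*(-67) = ((I*sqrt(89))*(3/128) - 87)*(-67) = (3*I*sqrt(89)/128 - 87)*(-67) = (-87 + 3*I*sqrt(89)/128)*(-67) = 5829 - 201*I*sqrt(89)/128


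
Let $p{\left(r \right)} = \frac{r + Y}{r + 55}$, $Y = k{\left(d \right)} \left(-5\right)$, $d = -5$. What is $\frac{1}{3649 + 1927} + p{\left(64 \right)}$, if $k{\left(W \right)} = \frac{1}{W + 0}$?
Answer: $\frac{21327}{39032} \approx 0.5464$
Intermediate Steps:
$k{\left(W \right)} = \frac{1}{W}$
$Y = 1$ ($Y = \frac{1}{-5} \left(-5\right) = \left(- \frac{1}{5}\right) \left(-5\right) = 1$)
$p{\left(r \right)} = \frac{1 + r}{55 + r}$ ($p{\left(r \right)} = \frac{r + 1}{r + 55} = \frac{1 + r}{55 + r}$)
$\frac{1}{3649 + 1927} + p{\left(64 \right)} = \frac{1}{3649 + 1927} + \frac{1 + 64}{55 + 64} = \frac{1}{5576} + \frac{1}{119} \cdot 65 = \frac{1}{5576} + \frac{65}{119} = \frac{21327}{39032}$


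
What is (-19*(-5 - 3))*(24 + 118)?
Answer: 21584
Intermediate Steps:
(-19*(-5 - 3))*(24 + 118) = -19*(-8)*142 = 152*142 = 21584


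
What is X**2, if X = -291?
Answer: 84681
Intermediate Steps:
X**2 = (-291)**2 = 84681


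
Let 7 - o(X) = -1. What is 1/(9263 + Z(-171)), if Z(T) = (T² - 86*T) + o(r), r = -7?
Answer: 1/53218 ≈ 1.8791e-5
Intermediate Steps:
o(X) = 8 (o(X) = 7 - 1*(-1) = 7 + 1 = 8)
Z(T) = 8 + T² - 86*T (Z(T) = (T² - 86*T) + 8 = 8 + T² - 86*T)
1/(9263 + Z(-171)) = 1/(9263 + (8 + (-171)² - 86*(-171))) = 1/(9263 + (8 + 29241 + 14706)) = 1/(9263 + 43955) = 1/53218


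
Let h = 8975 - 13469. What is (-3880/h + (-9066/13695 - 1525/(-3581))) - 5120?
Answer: -188046358888279/36732304455 ≈ -5119.4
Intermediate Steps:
h = -4494
(-3880/h + (-9066/13695 - 1525/(-3581))) - 5120 = (-3880/(-4494) + (-9066/13695 - 1525/(-3581))) - 5120 = (-3880*(-1/4494) + (-9066*1/13695 - 1525*(-1/3581))) - 5120 = (1940/2247 + (-3022/4565 + 1525/3581)) - 5120 = (1940/2247 - 3860157/16347265) - 5120 = 23039921321/36732304455 - 5120 = -188046358888279/36732304455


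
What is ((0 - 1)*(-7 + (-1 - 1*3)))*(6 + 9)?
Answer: 165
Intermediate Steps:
((0 - 1)*(-7 + (-1 - 1*3)))*(6 + 9) = -(-7 + (-1 - 3))*15 = -(-7 - 4)*15 = -1*(-11)*15 = 11*15 = 165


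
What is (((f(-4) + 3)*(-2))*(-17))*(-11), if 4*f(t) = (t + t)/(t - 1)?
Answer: -6358/5 ≈ -1271.6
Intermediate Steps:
f(t) = t/(2*(-1 + t)) (f(t) = ((t + t)/(t - 1))/4 = ((2*t)/(-1 + t))/4 = (2*t/(-1 + t))/4 = t/(2*(-1 + t)))
(((f(-4) + 3)*(-2))*(-17))*(-11) = ((((½)*(-4)/(-1 - 4) + 3)*(-2))*(-17))*(-11) = ((((½)*(-4)/(-5) + 3)*(-2))*(-17))*(-11) = ((((½)*(-4)*(-⅕) + 3)*(-2))*(-17))*(-11) = (((⅖ + 3)*(-2))*(-17))*(-11) = (((17/5)*(-2))*(-17))*(-11) = -34/5*(-17)*(-11) = (578/5)*(-11) = -6358/5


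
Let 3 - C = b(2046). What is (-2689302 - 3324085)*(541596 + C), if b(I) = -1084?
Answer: -3263362897321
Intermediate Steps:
C = 1087 (C = 3 - 1*(-1084) = 3 + 1084 = 1087)
(-2689302 - 3324085)*(541596 + C) = (-2689302 - 3324085)*(541596 + 1087) = -6013387*542683 = -3263362897321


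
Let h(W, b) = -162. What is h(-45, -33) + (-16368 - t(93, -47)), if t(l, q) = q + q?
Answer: -16436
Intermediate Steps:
t(l, q) = 2*q
h(-45, -33) + (-16368 - t(93, -47)) = -162 + (-16368 - 2*(-47)) = -162 + (-16368 - 1*(-94)) = -162 + (-16368 + 94) = -162 - 16274 = -16436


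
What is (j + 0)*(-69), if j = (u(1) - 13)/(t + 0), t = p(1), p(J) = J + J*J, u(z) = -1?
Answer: 483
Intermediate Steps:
p(J) = J + J**2
t = 2 (t = 1*(1 + 1) = 1*2 = 2)
j = -7 (j = (-1 - 13)/(2 + 0) = -14/2 = -14*1/2 = -7)
(j + 0)*(-69) = (-7 + 0)*(-69) = -7*(-69) = 483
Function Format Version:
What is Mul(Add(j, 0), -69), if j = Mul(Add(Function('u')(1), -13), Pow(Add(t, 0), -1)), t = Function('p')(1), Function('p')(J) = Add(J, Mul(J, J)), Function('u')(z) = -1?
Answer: 483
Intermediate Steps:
Function('p')(J) = Add(J, Pow(J, 2))
t = 2 (t = Mul(1, Add(1, 1)) = Mul(1, 2) = 2)
j = -7 (j = Mul(Add(-1, -13), Pow(Add(2, 0), -1)) = Mul(-14, Pow(2, -1)) = Mul(-14, Rational(1, 2)) = -7)
Mul(Add(j, 0), -69) = Mul(Add(-7, 0), -69) = Mul(-7, -69) = 483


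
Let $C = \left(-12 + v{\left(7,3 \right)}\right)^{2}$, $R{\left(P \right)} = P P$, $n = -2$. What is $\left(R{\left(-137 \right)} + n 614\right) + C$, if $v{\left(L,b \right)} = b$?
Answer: $17622$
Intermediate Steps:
$R{\left(P \right)} = P^{2}$
$C = 81$ ($C = \left(-12 + 3\right)^{2} = \left(-9\right)^{2} = 81$)
$\left(R{\left(-137 \right)} + n 614\right) + C = \left(\left(-137\right)^{2} - 1228\right) + 81 = \left(18769 - 1228\right) + 81 = 17541 + 81 = 17622$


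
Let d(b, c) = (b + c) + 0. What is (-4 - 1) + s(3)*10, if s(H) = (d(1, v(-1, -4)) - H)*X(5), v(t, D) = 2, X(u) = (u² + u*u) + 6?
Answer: -5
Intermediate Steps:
X(u) = 6 + 2*u² (X(u) = (u² + u²) + 6 = 2*u² + 6 = 6 + 2*u²)
d(b, c) = b + c
s(H) = 168 - 56*H (s(H) = ((1 + 2) - H)*(6 + 2*5²) = (3 - H)*(6 + 2*25) = (3 - H)*(6 + 50) = (3 - H)*56 = 168 - 56*H)
(-4 - 1) + s(3)*10 = (-4 - 1) + (168 - 56*3)*10 = -5 + (168 - 168)*10 = -5 + 0*10 = -5 + 0 = -5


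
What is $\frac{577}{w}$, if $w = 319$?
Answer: $\frac{577}{319} \approx 1.8088$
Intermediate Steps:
$\frac{577}{w} = \frac{577}{319}$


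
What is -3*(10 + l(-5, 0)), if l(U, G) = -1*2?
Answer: -24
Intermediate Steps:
l(U, G) = -2
-3*(10 + l(-5, 0)) = -3*(10 - 2) = -3*8 = -24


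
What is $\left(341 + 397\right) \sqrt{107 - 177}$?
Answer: $738 i \sqrt{70} \approx 6174.5 i$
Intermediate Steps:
$\left(341 + 397\right) \sqrt{107 - 177} = 738 \sqrt{-70} = 738 i \sqrt{70}$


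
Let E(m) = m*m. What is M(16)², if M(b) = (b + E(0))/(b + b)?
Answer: ¼ ≈ 0.25000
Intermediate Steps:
E(m) = m²
M(b) = ½ (M(b) = (b + 0²)/(b + b) = (b + 0)/((2*b)) = b*(1/(2*b)) = ½)
M(16)² = (½)² = ¼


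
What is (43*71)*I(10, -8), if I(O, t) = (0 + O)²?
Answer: 305300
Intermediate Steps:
I(O, t) = O²
(43*71)*I(10, -8) = (43*71)*10² = 3053*100 = 305300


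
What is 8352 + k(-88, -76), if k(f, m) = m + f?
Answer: 8188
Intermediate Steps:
k(f, m) = f + m
8352 + k(-88, -76) = 8352 + (-88 - 76) = 8352 - 164 = 8188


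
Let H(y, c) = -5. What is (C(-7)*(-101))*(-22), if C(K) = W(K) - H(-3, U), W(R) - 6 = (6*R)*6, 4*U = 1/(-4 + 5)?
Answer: -535502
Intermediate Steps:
U = ¼ (U = 1/(4*(-4 + 5)) = (¼)/1 = (¼)*1 = ¼ ≈ 0.25000)
W(R) = 6 + 36*R (W(R) = 6 + (6*R)*6 = 6 + 36*R)
C(K) = 11 + 36*K (C(K) = (6 + 36*K) - 1*(-5) = (6 + 36*K) + 5 = 11 + 36*K)
(C(-7)*(-101))*(-22) = ((11 + 36*(-7))*(-101))*(-22) = ((11 - 252)*(-101))*(-22) = -241*(-101)*(-22) = 24341*(-22) = -535502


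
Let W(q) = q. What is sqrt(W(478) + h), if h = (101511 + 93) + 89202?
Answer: 2*sqrt(47821) ≈ 437.36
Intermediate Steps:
h = 190806 (h = 101604 + 89202 = 190806)
sqrt(W(478) + h) = sqrt(478 + 190806) = sqrt(191284) = 2*sqrt(47821)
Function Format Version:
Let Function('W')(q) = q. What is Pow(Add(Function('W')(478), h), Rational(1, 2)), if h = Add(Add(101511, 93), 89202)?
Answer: Mul(2, Pow(47821, Rational(1, 2))) ≈ 437.36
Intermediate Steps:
h = 190806 (h = Add(101604, 89202) = 190806)
Pow(Add(Function('W')(478), h), Rational(1, 2)) = Pow(Add(478, 190806), Rational(1, 2)) = Pow(191284, Rational(1, 2)) = Mul(2, Pow(47821, Rational(1, 2)))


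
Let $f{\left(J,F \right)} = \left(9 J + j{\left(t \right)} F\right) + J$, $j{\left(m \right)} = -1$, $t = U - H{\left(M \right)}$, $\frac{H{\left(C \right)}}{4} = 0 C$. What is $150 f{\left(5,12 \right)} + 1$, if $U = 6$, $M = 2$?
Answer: $5701$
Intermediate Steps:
$H{\left(C \right)} = 0$ ($H{\left(C \right)} = 4 \cdot 0 C = 4 \cdot 0 = 0$)
$t = 6$ ($t = 6 - 0 = 6 + 0 = 6$)
$f{\left(J,F \right)} = - F + 10 J$ ($f{\left(J,F \right)} = \left(9 J - F\right) + J = \left(- F + 9 J\right) + J = - F + 10 J$)
$150 f{\left(5,12 \right)} + 1 = 150 \left(\left(-1\right) 12 + 10 \cdot 5\right) + 1 = 150 \left(-12 + 50\right) + 1 = 150 \cdot 38 + 1 = 5700 + 1 = 5701$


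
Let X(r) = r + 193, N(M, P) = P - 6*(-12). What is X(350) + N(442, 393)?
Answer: 1008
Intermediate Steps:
N(M, P) = 72 + P (N(M, P) = P + 72 = 72 + P)
X(r) = 193 + r
X(350) + N(442, 393) = (193 + 350) + (72 + 393) = 543 + 465 = 1008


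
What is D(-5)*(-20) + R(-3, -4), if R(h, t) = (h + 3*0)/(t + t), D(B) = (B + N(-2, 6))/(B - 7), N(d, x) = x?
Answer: 49/24 ≈ 2.0417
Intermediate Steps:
D(B) = (6 + B)/(-7 + B) (D(B) = (B + 6)/(B - 7) = (6 + B)/(-7 + B))
R(h, t) = h/(2*t) (R(h, t) = (h + 0)/((2*t)) = h*(1/(2*t)) = h/(2*t))
D(-5)*(-20) + R(-3, -4) = ((6 - 5)/(-7 - 5))*(-20) + (1/2)*(-3)/(-4) = (1/(-12))*(-20) + (1/2)*(-3)*(-1/4) = -1/12*1*(-20) + 3/8 = -1/12*(-20) + 3/8 = 5/3 + 3/8 = 49/24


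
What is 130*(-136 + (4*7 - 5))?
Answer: -14690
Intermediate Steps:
130*(-136 + (4*7 - 5)) = 130*(-136 + (28 - 5)) = 130*(-136 + 23) = 130*(-113) = -14690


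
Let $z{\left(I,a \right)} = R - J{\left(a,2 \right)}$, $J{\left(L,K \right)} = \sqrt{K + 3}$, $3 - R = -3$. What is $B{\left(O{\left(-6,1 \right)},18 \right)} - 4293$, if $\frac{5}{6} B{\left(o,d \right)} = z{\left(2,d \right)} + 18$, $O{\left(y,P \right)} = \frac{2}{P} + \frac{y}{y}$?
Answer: $- \frac{21321}{5} - \frac{6 \sqrt{5}}{5} \approx -4266.9$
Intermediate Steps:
$R = 6$ ($R = 3 - -3 = 3 + 3 = 6$)
$J{\left(L,K \right)} = \sqrt{3 + K}$
$z{\left(I,a \right)} = 6 - \sqrt{5}$ ($z{\left(I,a \right)} = 6 - \sqrt{3 + 2} = 6 - \sqrt{5}$)
$O{\left(y,P \right)} = 1 + \frac{2}{P}$ ($O{\left(y,P \right)} = \frac{2}{P} + 1 = 1 + \frac{2}{P}$)
$B{\left(o,d \right)} = \frac{144}{5} - \frac{6 \sqrt{5}}{5}$ ($B{\left(o,d \right)} = \frac{6 \left(\left(6 - \sqrt{5}\right) + 18\right)}{5} = \frac{6 \left(24 - \sqrt{5}\right)}{5} = \frac{144}{5} - \frac{6 \sqrt{5}}{5}$)
$B{\left(O{\left(-6,1 \right)},18 \right)} - 4293 = \left(\frac{144}{5} - \frac{6 \sqrt{5}}{5}\right) - 4293 = - \frac{21321}{5} - \frac{6 \sqrt{5}}{5}$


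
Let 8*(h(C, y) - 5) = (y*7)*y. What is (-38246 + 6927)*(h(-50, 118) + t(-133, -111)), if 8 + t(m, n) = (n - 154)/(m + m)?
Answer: -50741133341/133 ≈ -3.8151e+8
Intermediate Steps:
h(C, y) = 5 + 7*y²/8 (h(C, y) = 5 + ((y*7)*y)/8 = 5 + ((7*y)*y)/8 = 5 + (7*y²)/8 = 5 + 7*y²/8)
t(m, n) = -8 + (-154 + n)/(2*m) (t(m, n) = -8 + (n - 154)/(m + m) = -8 + (-154 + n)/((2*m)) = -8 + (-154 + n)*(1/(2*m)) = -8 + (-154 + n)/(2*m))
(-38246 + 6927)*(h(-50, 118) + t(-133, -111)) = (-38246 + 6927)*((5 + (7/8)*118²) + (½)*(-154 - 111 - 16*(-133))/(-133)) = -31319*((5 + (7/8)*13924) + (½)*(-1/133)*(-154 - 111 + 2128)) = -31319*((5 + 24367/2) + (½)*(-1/133)*1863) = -31319*(24377/2 - 1863/266) = -31319*1620139/133 = -50741133341/133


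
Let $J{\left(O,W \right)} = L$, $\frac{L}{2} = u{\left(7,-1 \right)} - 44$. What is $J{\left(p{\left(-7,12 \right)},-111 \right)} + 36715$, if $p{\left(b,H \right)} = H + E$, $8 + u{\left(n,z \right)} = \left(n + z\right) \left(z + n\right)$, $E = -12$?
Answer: $36683$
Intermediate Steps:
$u{\left(n,z \right)} = -8 + \left(n + z\right)^{2}$ ($u{\left(n,z \right)} = -8 + \left(n + z\right) \left(z + n\right) = -8 + \left(n + z\right) \left(n + z\right) = -8 + \left(n + z\right)^{2}$)
$p{\left(b,H \right)} = -12 + H$ ($p{\left(b,H \right)} = H - 12 = -12 + H$)
$L = -32$ ($L = 2 \left(\left(-8 + \left(7 - 1\right)^{2}\right) - 44\right) = 2 \left(\left(-8 + 6^{2}\right) - 44\right) = 2 \left(\left(-8 + 36\right) - 44\right) = 2 \left(28 - 44\right) = 2 \left(-16\right) = -32$)
$J{\left(O,W \right)} = -32$
$J{\left(p{\left(-7,12 \right)},-111 \right)} + 36715 = -32 + 36715 = 36683$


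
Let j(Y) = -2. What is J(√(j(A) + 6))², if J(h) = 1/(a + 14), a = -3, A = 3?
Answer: 1/121 ≈ 0.0082645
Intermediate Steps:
J(h) = 1/11 (J(h) = 1/(-3 + 14) = 1/11)
J(√(j(A) + 6))² = (1/11)² = 1/121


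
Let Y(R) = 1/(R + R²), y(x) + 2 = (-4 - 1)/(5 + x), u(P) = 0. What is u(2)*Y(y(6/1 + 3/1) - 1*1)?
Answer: 0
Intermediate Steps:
y(x) = -2 - 5/(5 + x) (y(x) = -2 + (-4 - 1)/(5 + x) = -2 - 5/(5 + x))
u(2)*Y(y(6/1 + 3/1) - 1*1) = 0*(1/(((-15 - 2*(6/1 + 3/1))/(5 + (6/1 + 3/1)) - 1*1)*(1 + ((-15 - 2*(6/1 + 3/1))/(5 + (6/1 + 3/1)) - 1*1)))) = 0*(1/(((-15 - 2*(6*1 + 3*1))/(5 + (6*1 + 3*1)) - 1)*(1 + ((-15 - 2*(6*1 + 3*1))/(5 + (6*1 + 3*1)) - 1)))) = 0*(1/(((-15 - 2*(6 + 3))/(5 + (6 + 3)) - 1)*(1 + ((-15 - 2*(6 + 3))/(5 + (6 + 3)) - 1)))) = 0*(1/(((-15 - 2*9)/(5 + 9) - 1)*(1 + ((-15 - 2*9)/(5 + 9) - 1)))) = 0*(1/(((-15 - 18)/14 - 1)*(1 + ((-15 - 18)/14 - 1)))) = 0*(1/(((1/14)*(-33) - 1)*(1 + ((1/14)*(-33) - 1)))) = 0*(1/((-33/14 - 1)*(1 + (-33/14 - 1)))) = 0*(1/((-47/14)*(1 - 47/14))) = 0*(-14/(47*(-33/14))) = 0*(-14/47*(-14/33)) = 0*(196/1551) = 0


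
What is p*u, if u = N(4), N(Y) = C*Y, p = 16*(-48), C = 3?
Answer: -9216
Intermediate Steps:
p = -768
N(Y) = 3*Y
u = 12 (u = 3*4 = 12)
p*u = -768*12 = -9216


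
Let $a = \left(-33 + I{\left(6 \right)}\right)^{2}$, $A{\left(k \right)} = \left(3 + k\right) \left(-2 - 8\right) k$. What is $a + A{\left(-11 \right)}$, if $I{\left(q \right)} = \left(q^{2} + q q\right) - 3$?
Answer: $416$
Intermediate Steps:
$I{\left(q \right)} = -3 + 2 q^{2}$ ($I{\left(q \right)} = \left(q^{2} + q^{2}\right) - 3 = 2 q^{2} - 3 = -3 + 2 q^{2}$)
$A{\left(k \right)} = k \left(-30 - 10 k\right)$ ($A{\left(k \right)} = \left(3 + k\right) \left(-10\right) k = \left(-30 - 10 k\right) k = k \left(-30 - 10 k\right)$)
$a = 1296$ ($a = \left(-33 - \left(3 - 2 \cdot 6^{2}\right)\right)^{2} = \left(-33 + \left(-3 + 2 \cdot 36\right)\right)^{2} = \left(-33 + \left(-3 + 72\right)\right)^{2} = \left(-33 + 69\right)^{2} = 36^{2} = 1296$)
$a + A{\left(-11 \right)} = 1296 - - 110 \left(3 - 11\right) = 1296 - \left(-110\right) \left(-8\right) = 1296 - 880 = 416$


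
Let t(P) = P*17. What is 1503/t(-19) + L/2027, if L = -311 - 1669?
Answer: -3686121/654721 ≈ -5.6301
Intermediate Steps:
t(P) = 17*P
L = -1980
1503/t(-19) + L/2027 = 1503/((17*(-19))) - 1980/2027 = 1503/(-323) - 1980*1/2027 = 1503*(-1/323) - 1980/2027 = -1503/323 - 1980/2027 = -3686121/654721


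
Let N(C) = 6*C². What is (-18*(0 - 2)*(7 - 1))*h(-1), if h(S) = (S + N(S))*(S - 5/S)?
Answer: 4320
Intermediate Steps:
h(S) = (S - 5/S)*(S + 6*S²) (h(S) = (S + 6*S²)*(S - 5/S) = (S - 5/S)*(S + 6*S²))
(-18*(0 - 2)*(7 - 1))*h(-1) = (-18*(0 - 2)*(7 - 1))*(-5 + (-1)² - 30*(-1) + 6*(-1)³) = (-(-36)*6)*(-5 + 1 + 30 + 6*(-1)) = (-18*(-12))*(-5 + 1 + 30 - 6) = 216*20 = 4320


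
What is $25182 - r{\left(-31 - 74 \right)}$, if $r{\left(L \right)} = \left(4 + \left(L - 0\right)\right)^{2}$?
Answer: $14981$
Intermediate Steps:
$r{\left(L \right)} = \left(4 + L\right)^{2}$ ($r{\left(L \right)} = \left(4 + \left(L + 0\right)\right)^{2} = \left(4 + L\right)^{2}$)
$25182 - r{\left(-31 - 74 \right)} = 25182 - \left(4 - 105\right)^{2} = 25182 - \left(-101\right)^{2} = 25182 - 10201 = 14981$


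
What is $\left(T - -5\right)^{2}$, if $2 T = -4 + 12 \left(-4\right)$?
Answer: $441$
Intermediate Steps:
$T = -26$ ($T = \frac{-4 + 12 \left(-4\right)}{2} = \frac{-4 - 48}{2} = \frac{1}{2} \left(-52\right) = -26$)
$\left(T - -5\right)^{2} = \left(-26 - -5\right)^{2} = \left(-26 + \left(-5 + 10\right)\right)^{2} = \left(-26 + 5\right)^{2} = \left(-21\right)^{2} = 441$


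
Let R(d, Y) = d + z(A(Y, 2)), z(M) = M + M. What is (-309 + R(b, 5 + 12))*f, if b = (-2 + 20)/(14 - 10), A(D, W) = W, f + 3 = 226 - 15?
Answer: -62504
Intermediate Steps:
f = 208 (f = -3 + (226 - 15) = -3 + 211 = 208)
z(M) = 2*M
b = 9/2 (b = 18/4 = 18*(¼) = 9/2 ≈ 4.5000)
R(d, Y) = 4 + d (R(d, Y) = d + 2*2 = d + 4 = 4 + d)
(-309 + R(b, 5 + 12))*f = (-309 + (4 + 9/2))*208 = (-309 + 17/2)*208 = -601/2*208 = -62504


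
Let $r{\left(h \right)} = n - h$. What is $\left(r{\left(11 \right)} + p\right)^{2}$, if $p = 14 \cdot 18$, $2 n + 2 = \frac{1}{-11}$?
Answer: $\frac{27867841}{484} \approx 57578.0$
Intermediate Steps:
$n = - \frac{23}{22}$ ($n = -1 + \frac{1}{2 \left(-11\right)} = -1 + \frac{1}{2} \left(- \frac{1}{11}\right) = -1 - \frac{1}{22} = - \frac{23}{22} \approx -1.0455$)
$r{\left(h \right)} = - \frac{23}{22} - h$
$p = 252$
$\left(r{\left(11 \right)} + p\right)^{2} = \left(\left(- \frac{23}{22} - 11\right) + 252\right)^{2} = \left(- \frac{265}{22} + 252\right)^{2} = \left(\frac{5279}{22}\right)^{2} = \frac{27867841}{484}$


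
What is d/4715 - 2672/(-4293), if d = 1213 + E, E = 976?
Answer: 21995857/20241495 ≈ 1.0867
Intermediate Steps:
d = 2189 (d = 1213 + 976 = 2189)
d/4715 - 2672/(-4293) = 2189/4715 - 2672/(-4293) = 2189*(1/4715) - 2672*(-1/4293) = 2189/4715 + 2672/4293 = 21995857/20241495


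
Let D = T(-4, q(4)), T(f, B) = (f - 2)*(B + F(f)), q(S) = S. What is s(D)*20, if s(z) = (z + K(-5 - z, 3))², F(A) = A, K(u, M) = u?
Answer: 500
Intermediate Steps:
T(f, B) = (-2 + f)*(B + f) (T(f, B) = (f - 2)*(B + f) = (-2 + f)*(B + f))
D = 0 (D = (-4)² - 2*4 - 2*(-4) + 4*(-4) = 16 - 8 + 8 - 16 = 0)
s(z) = 25 (s(z) = (z + (-5 - z))² = (-5)² = 25)
s(D)*20 = 25*20 = 500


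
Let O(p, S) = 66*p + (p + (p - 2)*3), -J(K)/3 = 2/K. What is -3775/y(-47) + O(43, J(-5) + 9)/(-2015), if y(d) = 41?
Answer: -7729789/82615 ≈ -93.564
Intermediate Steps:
J(K) = -6/K
O(p, S) = -6 + 70*p (O(p, S) = 66*p + (p + (-2 + p)*3) = 66*p + (p + (-6 + 3*p)) = 66*p + (-6 + 4*p) = -6 + 70*p)
-3775/y(-47) + O(43, J(-5) + 9)/(-2015) = -3775/41 + (-6 + 70*43)/(-2015) = -3775*1/41 + (-6 + 3010)*(-1/2015) = -3775/41 + 3004*(-1/2015) = -3775/41 - 3004/2015 = -7729789/82615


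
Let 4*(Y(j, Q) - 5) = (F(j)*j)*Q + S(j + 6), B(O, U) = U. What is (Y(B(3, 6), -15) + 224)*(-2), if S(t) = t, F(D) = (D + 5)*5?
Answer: 2011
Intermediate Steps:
F(D) = 25 + 5*D (F(D) = (5 + D)*5 = 25 + 5*D)
Y(j, Q) = 13/2 + j/4 + Q*j*(25 + 5*j)/4 (Y(j, Q) = 5 + (((25 + 5*j)*j)*Q + (j + 6))/4 = 5 + ((j*(25 + 5*j))*Q + (6 + j))/4 = 5 + (Q*j*(25 + 5*j) + (6 + j))/4 = 5 + (6 + j + Q*j*(25 + 5*j))/4 = 5 + (3/2 + j/4 + Q*j*(25 + 5*j)/4) = 13/2 + j/4 + Q*j*(25 + 5*j)/4)
(Y(B(3, 6), -15) + 224)*(-2) = ((13/2 + (¼)*6 + (5/4)*(-15)*6*(5 + 6)) + 224)*(-2) = ((13/2 + 3/2 + (5/4)*(-15)*6*11) + 224)*(-2) = ((13/2 + 3/2 - 2475/2) + 224)*(-2) = (-2459/2 + 224)*(-2) = -2011/2*(-2) = 2011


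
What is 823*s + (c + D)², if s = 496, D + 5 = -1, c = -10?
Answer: 408464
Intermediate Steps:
D = -6 (D = -5 - 1 = -6)
823*s + (c + D)² = 823*496 + (-10 - 6)² = 408208 + (-16)² = 408208 + 256 = 408464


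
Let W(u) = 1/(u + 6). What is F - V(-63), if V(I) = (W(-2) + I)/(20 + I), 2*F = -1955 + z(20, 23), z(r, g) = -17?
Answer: -169843/172 ≈ -987.46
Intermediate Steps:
W(u) = 1/(6 + u)
F = -986 (F = (-1955 - 17)/2 = (1/2)*(-1972) = -986)
V(I) = (1/4 + I)/(20 + I) (V(I) = (1/(6 - 2) + I)/(20 + I) = (1/4 + I)/(20 + I))
F - V(-63) = -986 - (1/4 - 63)/(20 - 63) = -986 - (-251)/((-43)*4) = -986 - (-1)*(-251)/(43*4) = -986 - 1*251/172 = -986 - 251/172 = -169843/172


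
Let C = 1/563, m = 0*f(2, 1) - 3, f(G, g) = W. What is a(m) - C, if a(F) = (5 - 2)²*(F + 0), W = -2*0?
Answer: -15202/563 ≈ -27.002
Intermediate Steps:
W = 0
f(G, g) = 0
m = -3 (m = 0*0 - 3 = 0 - 3 = -3)
a(F) = 9*F (a(F) = 3²*F = 9*F)
C = 1/563 ≈ 0.0017762
a(m) - C = 9*(-3) - 1*1/563 = -27 - 1/563 = -15202/563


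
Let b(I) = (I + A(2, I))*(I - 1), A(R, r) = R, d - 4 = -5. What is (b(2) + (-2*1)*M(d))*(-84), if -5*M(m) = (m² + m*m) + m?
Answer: -1848/5 ≈ -369.60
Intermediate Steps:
d = -1 (d = 4 - 5 = -1)
M(m) = -2*m²/5 - m/5 (M(m) = -((m² + m*m) + m)/5 = -((m² + m²) + m)/5 = -(2*m² + m)/5 = -(m + 2*m²)/5 = -2*m²/5 - m/5)
b(I) = (-1 + I)*(2 + I) (b(I) = (I + 2)*(I - 1) = (2 + I)*(-1 + I) = (-1 + I)*(2 + I))
(b(2) + (-2*1)*M(d))*(-84) = ((-2 + 2 + 2²) + (-2*1)*(-⅕*(-1)*(1 + 2*(-1))))*(-84) = ((-2 + 2 + 4) - (-2)*(-1)*(1 - 2)/5)*(-84) = (4 - (-2)*(-1)*(-1)/5)*(-84) = (4 - 2*(-⅕))*(-84) = (4 + ⅖)*(-84) = (22/5)*(-84) = -1848/5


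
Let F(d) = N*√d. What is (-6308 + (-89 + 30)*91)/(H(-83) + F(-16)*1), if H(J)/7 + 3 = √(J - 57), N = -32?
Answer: 11677*I/(-128 + 14*√35 + 21*I) ≈ 98.807 - 212.55*I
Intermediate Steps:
F(d) = -32*√d
H(J) = -21 + 7*√(-57 + J) (H(J) = -21 + 7*√(J - 57) = -21 + 7*√(-57 + J))
(-6308 + (-89 + 30)*91)/(H(-83) + F(-16)*1) = (-6308 + (-89 + 30)*91)/((-21 + 7*√(-57 - 83)) - 128*I*1) = (-6308 - 59*91)/((-21 + 7*√(-140)) - 128*I*1) = (-6308 - 5369)/((-21 + 7*(2*I*√35)) - 128*I*1) = -11677/((-21 + 14*I*√35) - 128*I) = -11677/(-21 - 128*I + 14*I*√35)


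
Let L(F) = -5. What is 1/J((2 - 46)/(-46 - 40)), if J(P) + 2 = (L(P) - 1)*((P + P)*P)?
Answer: -1849/9506 ≈ -0.19451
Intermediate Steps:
J(P) = -2 - 12*P² (J(P) = -2 + (-5 - 1)*((P + P)*P) = -2 - 6*2*P*P = -2 - 12*P²)
1/J((2 - 46)/(-46 - 40)) = 1/(-2 - 12*(2 - 46)²/(-46 - 40)²) = 1/(-2 - 12*(-44/(-86))²) = 1/(-2 - 12*(-44*(-1/86))²) = 1/(-2 - 12*(22/43)²) = 1/(-2 - 12*484/1849) = 1/(-2 - 5808/1849) = 1/(-9506/1849) = -1849/9506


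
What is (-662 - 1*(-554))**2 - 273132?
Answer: -261468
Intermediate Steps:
(-662 - 1*(-554))**2 - 273132 = (-662 + 554)**2 - 273132 = (-108)**2 - 273132 = 11664 - 273132 = -261468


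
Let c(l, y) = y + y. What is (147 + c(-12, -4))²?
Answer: 19321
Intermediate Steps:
c(l, y) = 2*y
(147 + c(-12, -4))² = (147 + 2*(-4))² = (147 - 8)² = 139² = 19321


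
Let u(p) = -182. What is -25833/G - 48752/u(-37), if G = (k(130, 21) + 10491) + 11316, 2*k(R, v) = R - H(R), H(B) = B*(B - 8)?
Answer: 337499389/1268722 ≈ 266.02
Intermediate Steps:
H(B) = B*(-8 + B)
k(R, v) = R/2 - R*(-8 + R)/2 (k(R, v) = (R - R*(-8 + R))/2 = R/2 - R*(-8 + R)/2)
G = 13942 (G = ((½)*130*(9 - 1*130) + 10491) + 11316 = ((½)*130*(9 - 130) + 10491) + 11316 = ((½)*130*(-121) + 10491) + 11316 = (-7865 + 10491) + 11316 = 2626 + 11316 = 13942)
-25833/G - 48752/u(-37) = -25833/13942 - 48752/(-182) = -25833*1/13942 - 48752*(-1/182) = -25833/13942 + 24376/91 = 337499389/1268722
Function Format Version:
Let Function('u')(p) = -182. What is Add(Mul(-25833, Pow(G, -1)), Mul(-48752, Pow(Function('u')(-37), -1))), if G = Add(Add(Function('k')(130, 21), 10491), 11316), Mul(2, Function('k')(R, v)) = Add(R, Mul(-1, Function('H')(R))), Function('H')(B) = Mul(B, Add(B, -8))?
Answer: Rational(337499389, 1268722) ≈ 266.02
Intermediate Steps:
Function('H')(B) = Mul(B, Add(-8, B))
Function('k')(R, v) = Add(Mul(Rational(1, 2), R), Mul(Rational(-1, 2), R, Add(-8, R))) (Function('k')(R, v) = Mul(Rational(1, 2), Add(R, Mul(-1, Mul(R, Add(-8, R))))) = Mul(Rational(1, 2), Add(R, Mul(-1, R, Add(-8, R)))) = Add(Mul(Rational(1, 2), R), Mul(Rational(-1, 2), R, Add(-8, R))))
G = 13942 (G = Add(Add(Mul(Rational(1, 2), 130, Add(9, Mul(-1, 130))), 10491), 11316) = Add(Add(Mul(Rational(1, 2), 130, Add(9, -130)), 10491), 11316) = Add(Add(Mul(Rational(1, 2), 130, -121), 10491), 11316) = Add(Add(-7865, 10491), 11316) = Add(2626, 11316) = 13942)
Add(Mul(-25833, Pow(G, -1)), Mul(-48752, Pow(Function('u')(-37), -1))) = Add(Mul(-25833, Pow(13942, -1)), Mul(-48752, Pow(-182, -1))) = Add(Mul(-25833, Rational(1, 13942)), Mul(-48752, Rational(-1, 182))) = Add(Rational(-25833, 13942), Rational(24376, 91)) = Rational(337499389, 1268722)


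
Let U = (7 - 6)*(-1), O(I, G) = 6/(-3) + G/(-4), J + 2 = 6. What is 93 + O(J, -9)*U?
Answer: 371/4 ≈ 92.750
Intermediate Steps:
J = 4 (J = -2 + 6 = 4)
O(I, G) = -2 - G/4 (O(I, G) = 6*(-⅓) + G*(-¼) = -2 - G/4)
U = -1 (U = 1*(-1) = -1)
93 + O(J, -9)*U = 93 + (-2 - ¼*(-9))*(-1) = 93 + (-2 + 9/4)*(-1) = 93 + (¼)*(-1) = 93 - ¼ = 371/4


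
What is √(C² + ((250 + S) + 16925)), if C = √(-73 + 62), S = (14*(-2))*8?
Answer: 22*√35 ≈ 130.15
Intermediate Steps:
S = -224 (S = -28*8 = -224)
C = I*√11 (C = √(-11) = I*√11 ≈ 3.3166*I)
√(C² + ((250 + S) + 16925)) = √((I*√11)² + ((250 - 224) + 16925)) = √(-11 + (26 + 16925)) = √(-11 + 16951) = √16940 = 22*√35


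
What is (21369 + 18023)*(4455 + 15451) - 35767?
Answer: 784101385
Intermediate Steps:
(21369 + 18023)*(4455 + 15451) - 35767 = 39392*19906 - 35767 = 784137152 - 35767 = 784101385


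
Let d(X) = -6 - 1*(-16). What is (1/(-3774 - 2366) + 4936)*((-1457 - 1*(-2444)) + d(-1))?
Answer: 30216117883/6140 ≈ 4.9212e+6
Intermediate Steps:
d(X) = 10 (d(X) = -6 + 16 = 10)
(1/(-3774 - 2366) + 4936)*((-1457 - 1*(-2444)) + d(-1)) = (1/(-3774 - 2366) + 4936)*((-1457 - 1*(-2444)) + 10) = (1/(-6140) + 4936)*((-1457 + 2444) + 10) = (-1/6140 + 4936)*(987 + 10) = (30307039/6140)*997 = 30216117883/6140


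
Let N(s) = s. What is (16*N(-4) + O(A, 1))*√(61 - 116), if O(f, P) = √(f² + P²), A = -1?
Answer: I*√55*(-64 + √2) ≈ -464.15*I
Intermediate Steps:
O(f, P) = √(P² + f²)
(16*N(-4) + O(A, 1))*√(61 - 116) = (16*(-4) + √(1² + (-1)²))*√(61 - 116) = (-64 + √(1 + 1))*√(-55) = (-64 + √2)*(I*√55) = I*√55*(-64 + √2)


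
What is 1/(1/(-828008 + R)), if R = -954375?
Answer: -1782383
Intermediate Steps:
1/(1/(-828008 + R)) = 1/(1/(-828008 - 954375)) = 1/(1/(-1782383)) = 1/(-1/1782383) = -1782383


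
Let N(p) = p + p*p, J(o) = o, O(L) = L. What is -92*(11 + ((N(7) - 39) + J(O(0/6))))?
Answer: -2576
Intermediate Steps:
N(p) = p + p²
-92*(11 + ((N(7) - 39) + J(O(0/6)))) = -92*(11 + ((7*(1 + 7) - 39) + 0/6)) = -92*(11 + ((7*8 - 39) + 0*(⅙))) = -92*(11 + ((56 - 39) + 0)) = -92*(11 + (17 + 0)) = -92*(11 + 17) = -92*28 = -2576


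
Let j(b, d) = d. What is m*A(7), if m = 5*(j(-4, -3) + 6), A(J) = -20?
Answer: -300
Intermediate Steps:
m = 15 (m = 5*(-3 + 6) = 5*3 = 15)
m*A(7) = 15*(-20) = -300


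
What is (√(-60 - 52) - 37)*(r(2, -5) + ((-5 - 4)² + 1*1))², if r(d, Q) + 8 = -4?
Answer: -181300 + 19600*I*√7 ≈ -1.813e+5 + 51857.0*I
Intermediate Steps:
r(d, Q) = -12 (r(d, Q) = -8 - 4 = -12)
(√(-60 - 52) - 37)*(r(2, -5) + ((-5 - 4)² + 1*1))² = (√(-60 - 52) - 37)*(-12 + ((-5 - 4)² + 1*1))² = (√(-112) - 37)*(-12 + ((-9)² + 1))² = (4*I*√7 - 37)*(-12 + (81 + 1))² = (-37 + 4*I*√7)*(-12 + 82)² = (-37 + 4*I*√7)*70² = (-37 + 4*I*√7)*4900 = -181300 + 19600*I*√7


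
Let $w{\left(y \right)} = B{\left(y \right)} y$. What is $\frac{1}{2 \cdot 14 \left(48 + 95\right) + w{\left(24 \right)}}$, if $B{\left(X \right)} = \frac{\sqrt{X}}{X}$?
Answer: $\frac{1001}{4007998} - \frac{\sqrt{6}}{8015996} \approx 0.00024944$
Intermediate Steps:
$B{\left(X \right)} = \frac{1}{\sqrt{X}}$
$w{\left(y \right)} = \sqrt{y}$ ($w{\left(y \right)} = \frac{y}{\sqrt{y}} = \sqrt{y}$)
$\frac{1}{2 \cdot 14 \left(48 + 95\right) + w{\left(24 \right)}} = \frac{1}{2 \cdot 14 \left(48 + 95\right) + \sqrt{24}} = \frac{1}{28 \cdot 143 + 2 \sqrt{6}} = \frac{1}{4004 + 2 \sqrt{6}}$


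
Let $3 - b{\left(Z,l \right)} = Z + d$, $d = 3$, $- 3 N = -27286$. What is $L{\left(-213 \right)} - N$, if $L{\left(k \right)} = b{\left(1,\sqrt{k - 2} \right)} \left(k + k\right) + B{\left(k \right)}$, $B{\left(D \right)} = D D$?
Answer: $\frac{110099}{3} \approx 36700.0$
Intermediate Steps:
$N = \frac{27286}{3}$ ($N = \left(- \frac{1}{3}\right) \left(-27286\right) = \frac{27286}{3} \approx 9095.3$)
$B{\left(D \right)} = D^{2}$
$b{\left(Z,l \right)} = - Z$ ($b{\left(Z,l \right)} = 3 - \left(Z + 3\right) = 3 - \left(3 + Z\right) = - Z$)
$L{\left(k \right)} = k^{2} - 2 k$ ($L{\left(k \right)} = \left(-1\right) 1 \left(k + k\right) + k^{2} = - 2 k + k^{2} = k^{2} - 2 k$)
$L{\left(-213 \right)} - N = - 213 \left(-2 - 213\right) - \frac{27286}{3} = \left(-213\right) \left(-215\right) - \frac{27286}{3} = 45795 - \frac{27286}{3} = \frac{110099}{3}$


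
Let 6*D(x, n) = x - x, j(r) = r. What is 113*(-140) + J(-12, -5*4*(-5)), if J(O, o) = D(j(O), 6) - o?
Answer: -15920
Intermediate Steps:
D(x, n) = 0 (D(x, n) = (x - x)/6 = (⅙)*0 = 0)
J(O, o) = -o (J(O, o) = 0 - o = -o)
113*(-140) + J(-12, -5*4*(-5)) = 113*(-140) - (-5*4)*(-5) = -15820 - (-20)*(-5) = -15820 - 1*100 = -15820 - 100 = -15920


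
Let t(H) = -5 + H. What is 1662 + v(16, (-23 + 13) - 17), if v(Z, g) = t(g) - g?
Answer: 1657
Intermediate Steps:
v(Z, g) = -5 (v(Z, g) = (-5 + g) - g = -5)
1662 + v(16, (-23 + 13) - 17) = 1662 - 5 = 1657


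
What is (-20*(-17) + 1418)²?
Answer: 3090564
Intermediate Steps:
(-20*(-17) + 1418)² = (340 + 1418)² = 1758² = 3090564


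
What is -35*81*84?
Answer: -238140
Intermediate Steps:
-35*81*84 = -2835*84 = -238140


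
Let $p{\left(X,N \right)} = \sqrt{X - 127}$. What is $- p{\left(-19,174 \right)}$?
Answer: $- i \sqrt{146} \approx - 12.083 i$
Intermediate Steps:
$p{\left(X,N \right)} = \sqrt{-127 + X}$
$- p{\left(-19,174 \right)} = - \sqrt{-127 - 19} = - \sqrt{-146} = - i \sqrt{146}$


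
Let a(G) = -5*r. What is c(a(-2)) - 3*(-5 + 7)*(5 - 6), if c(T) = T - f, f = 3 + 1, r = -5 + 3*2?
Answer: -3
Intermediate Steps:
r = 1 (r = -5 + 6 = 1)
f = 4
a(G) = -5 (a(G) = -5*1 = -5)
c(T) = -4 + T (c(T) = T - 1*4 = T - 4 = -4 + T)
c(a(-2)) - 3*(-5 + 7)*(5 - 6) = (-4 - 5) - 3*(-5 + 7)*(5 - 6) = -9 - 6*(-1) = -9 - 3*(-2) = -9 + 6 = -3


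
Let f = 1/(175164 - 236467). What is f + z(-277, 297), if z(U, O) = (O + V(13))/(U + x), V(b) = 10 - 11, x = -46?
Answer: -18146011/19800869 ≈ -0.91642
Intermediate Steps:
f = -1/61303 (f = 1/(-61303) = -1/61303 ≈ -1.6312e-5)
V(b) = -1
z(U, O) = (-1 + O)/(-46 + U) (z(U, O) = (O - 1)/(U - 46) = (-1 + O)/(-46 + U))
f + z(-277, 297) = -1/61303 + (-1 + 297)/(-46 - 277) = -1/61303 + 296/(-323) = -1/61303 - 1/323*296 = -1/61303 - 296/323 = -18146011/19800869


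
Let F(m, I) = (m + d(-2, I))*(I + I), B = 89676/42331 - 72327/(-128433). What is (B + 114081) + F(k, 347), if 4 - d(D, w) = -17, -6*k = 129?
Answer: 206117304122009/1812232441 ≈ 1.1374e+5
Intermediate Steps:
k = -43/2 (k = -⅙*129 = -43/2 ≈ -21.500)
B = 4859677315/1812232441 (B = 89676*(1/42331) - 72327*(-1/128433) = 89676/42331 + 24109/42811 = 4859677315/1812232441 ≈ 2.6816)
d(D, w) = 21 (d(D, w) = 4 - 1*(-17) = 4 + 17 = 21)
F(m, I) = 2*I*(21 + m) (F(m, I) = (m + 21)*(I + I) = (21 + m)*(2*I) = 2*I*(21 + m))
(B + 114081) + F(k, 347) = (4859677315/1812232441 + 114081) + 2*347*(21 - 43/2) = 206746148779036/1812232441 + 2*347*(-½) = 206746148779036/1812232441 - 347 = 206117304122009/1812232441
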